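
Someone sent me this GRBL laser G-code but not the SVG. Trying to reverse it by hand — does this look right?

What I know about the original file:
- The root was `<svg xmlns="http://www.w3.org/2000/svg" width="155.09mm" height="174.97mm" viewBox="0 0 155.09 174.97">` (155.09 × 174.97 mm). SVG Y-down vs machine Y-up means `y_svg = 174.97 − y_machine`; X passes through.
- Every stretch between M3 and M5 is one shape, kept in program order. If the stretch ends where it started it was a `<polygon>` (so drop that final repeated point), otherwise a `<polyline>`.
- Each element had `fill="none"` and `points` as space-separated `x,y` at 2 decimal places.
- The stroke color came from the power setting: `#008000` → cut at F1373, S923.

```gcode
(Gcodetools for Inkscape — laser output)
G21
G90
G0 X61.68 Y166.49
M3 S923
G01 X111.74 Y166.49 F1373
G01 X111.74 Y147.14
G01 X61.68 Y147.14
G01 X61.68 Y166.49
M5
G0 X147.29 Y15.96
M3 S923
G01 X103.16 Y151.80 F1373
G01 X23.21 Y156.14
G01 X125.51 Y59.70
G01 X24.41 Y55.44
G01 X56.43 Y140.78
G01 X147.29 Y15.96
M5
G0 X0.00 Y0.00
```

Each laser-on run becomes one SVG element. Flip Y back into SVG space with y_svg = 174.97 − y_machine. Every run uses S923, so all elements get stroke `#008000` (cut).

Run 1: The run returns to its start, so emit a `<polygon>` with points (Y-flipped): 61.68,8.48 111.74,8.48 111.74,27.83 61.68,27.83.

Run 2: The run returns to its start, so emit a `<polygon>` with points (Y-flipped): 147.29,159.01 103.16,23.17 23.21,18.83 125.51,115.27 24.41,119.53 56.43,34.19.

<svg xmlns="http://www.w3.org/2000/svg" width="155.09mm" height="174.97mm" viewBox="0 0 155.09 174.97">
  <polygon points="61.68,8.48 111.74,8.48 111.74,27.83 61.68,27.83" fill="none" stroke="#008000"/>
  <polygon points="147.29,159.01 103.16,23.17 23.21,18.83 125.51,115.27 24.41,119.53 56.43,34.19" fill="none" stroke="#008000"/>
</svg>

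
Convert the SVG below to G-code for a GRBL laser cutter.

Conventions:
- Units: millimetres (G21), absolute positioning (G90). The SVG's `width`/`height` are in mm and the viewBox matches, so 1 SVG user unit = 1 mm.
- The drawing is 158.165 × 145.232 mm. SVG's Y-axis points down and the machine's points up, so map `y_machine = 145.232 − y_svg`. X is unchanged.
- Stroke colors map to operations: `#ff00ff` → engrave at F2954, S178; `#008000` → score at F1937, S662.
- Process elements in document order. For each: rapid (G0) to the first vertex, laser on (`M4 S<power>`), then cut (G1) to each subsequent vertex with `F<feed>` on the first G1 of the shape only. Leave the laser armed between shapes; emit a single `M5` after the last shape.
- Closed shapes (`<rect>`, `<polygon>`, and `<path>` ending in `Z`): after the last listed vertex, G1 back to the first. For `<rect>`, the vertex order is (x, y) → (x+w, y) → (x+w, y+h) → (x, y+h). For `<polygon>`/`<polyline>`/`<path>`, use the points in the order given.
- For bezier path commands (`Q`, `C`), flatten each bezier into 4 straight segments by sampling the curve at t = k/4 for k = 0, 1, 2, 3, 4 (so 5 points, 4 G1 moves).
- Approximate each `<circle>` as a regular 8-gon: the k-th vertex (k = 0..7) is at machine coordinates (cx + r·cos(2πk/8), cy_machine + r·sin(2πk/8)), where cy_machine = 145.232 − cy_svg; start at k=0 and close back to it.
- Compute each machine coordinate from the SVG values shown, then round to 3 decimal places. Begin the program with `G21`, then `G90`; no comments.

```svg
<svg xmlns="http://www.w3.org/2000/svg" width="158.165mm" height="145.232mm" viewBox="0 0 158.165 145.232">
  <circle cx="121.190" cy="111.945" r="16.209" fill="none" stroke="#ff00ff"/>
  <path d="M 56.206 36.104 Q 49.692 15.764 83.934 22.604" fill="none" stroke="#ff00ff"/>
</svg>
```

viewBox `0 0 158.165 145.232` with mm width/height → 1 unit = 1 mm. Flip: y_m = 145.232 − y_svg.

**Shape 1** — `<circle>` circle, stroke `#ff00ff` → engrave (S178, F2954). Machine vertices: (137.399,33.287) → (132.651,44.748) → (121.190,49.496) → (109.729,44.748) → (104.981,33.287) → (109.729,21.826) → (121.190,17.078) → (132.651,21.826) → (137.399,33.287). Closed: final G1 returns to the first vertex.

**Shape 2** — `<path>` quadratic bezier, stroke `#ff00ff` → engrave (S178, F2954). Control points (SVG): P0=(56.206,36.104), P1=(49.692,15.764), P2=(83.934,22.604); sampled at t=k/4. Machine vertices: (56.206,109.128) → (55.496,117.599) → (59.881,122.673) → (69.360,124.349) → (83.934,122.628). Open path.

G21
G90
G0 X137.399 Y33.287
M4 S178
G1 X132.651 Y44.748 F2954
G1 X121.190 Y49.496
G1 X109.729 Y44.748
G1 X104.981 Y33.287
G1 X109.729 Y21.826
G1 X121.190 Y17.078
G1 X132.651 Y21.826
G1 X137.399 Y33.287
G0 X56.206 Y109.128
M4 S178
G1 X55.496 Y117.599 F2954
G1 X59.881 Y122.673
G1 X69.360 Y124.349
G1 X83.934 Y122.628
M5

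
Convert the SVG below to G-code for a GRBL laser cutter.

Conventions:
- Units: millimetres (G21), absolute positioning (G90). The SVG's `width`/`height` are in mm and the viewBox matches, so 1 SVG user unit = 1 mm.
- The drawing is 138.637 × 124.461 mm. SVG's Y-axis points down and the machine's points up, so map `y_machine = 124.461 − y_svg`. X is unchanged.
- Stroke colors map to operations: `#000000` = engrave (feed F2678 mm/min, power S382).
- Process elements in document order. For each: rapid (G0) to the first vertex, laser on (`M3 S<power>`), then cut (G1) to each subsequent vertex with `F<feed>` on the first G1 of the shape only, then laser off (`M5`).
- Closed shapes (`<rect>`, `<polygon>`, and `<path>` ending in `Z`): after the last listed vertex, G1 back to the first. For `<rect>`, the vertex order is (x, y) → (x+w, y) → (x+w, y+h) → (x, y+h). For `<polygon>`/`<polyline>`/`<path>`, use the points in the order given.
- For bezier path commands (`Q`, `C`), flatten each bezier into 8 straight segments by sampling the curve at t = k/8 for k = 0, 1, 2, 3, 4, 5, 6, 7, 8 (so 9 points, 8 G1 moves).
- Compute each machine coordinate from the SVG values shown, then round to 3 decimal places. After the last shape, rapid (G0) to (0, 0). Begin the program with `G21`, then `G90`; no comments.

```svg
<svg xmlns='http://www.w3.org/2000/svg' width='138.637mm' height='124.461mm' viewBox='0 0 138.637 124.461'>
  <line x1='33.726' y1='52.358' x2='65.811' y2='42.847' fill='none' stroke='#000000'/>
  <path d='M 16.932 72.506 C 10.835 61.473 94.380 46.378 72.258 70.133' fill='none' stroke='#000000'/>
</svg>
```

Since the viewBox matches the mm dimensions, user units are millimetres directly. The only transform is the Y-flip y_m = 124.461 − y_svg.

Shape 1 is a line segment drawn with `<line>`. Its stroke #000000 means engrave at S382, F2678. After flipping Y the toolpath is (33.726,72.103) → (65.811,81.614).

Shape 2 is a cubic bezier drawn with `<path>`. Its stroke #000000 means engrave at S382, F2678. After flipping Y the toolpath is (16.932,51.955) → (18.466,56.199) → (26.115,60.321) → (37.591,63.818) → (50.604,66.187) → (62.866,66.925) → (72.089,65.530) → (75.982,61.499) → (72.258,54.328).

G21
G90
G0 X33.726 Y72.103
M3 S382
G1 X65.811 Y81.614 F2678
M5
G0 X16.932 Y51.955
M3 S382
G1 X18.466 Y56.199 F2678
G1 X26.115 Y60.321
G1 X37.591 Y63.818
G1 X50.604 Y66.187
G1 X62.866 Y66.925
G1 X72.089 Y65.530
G1 X75.982 Y61.499
G1 X72.258 Y54.328
M5
G0 X0.000 Y0.000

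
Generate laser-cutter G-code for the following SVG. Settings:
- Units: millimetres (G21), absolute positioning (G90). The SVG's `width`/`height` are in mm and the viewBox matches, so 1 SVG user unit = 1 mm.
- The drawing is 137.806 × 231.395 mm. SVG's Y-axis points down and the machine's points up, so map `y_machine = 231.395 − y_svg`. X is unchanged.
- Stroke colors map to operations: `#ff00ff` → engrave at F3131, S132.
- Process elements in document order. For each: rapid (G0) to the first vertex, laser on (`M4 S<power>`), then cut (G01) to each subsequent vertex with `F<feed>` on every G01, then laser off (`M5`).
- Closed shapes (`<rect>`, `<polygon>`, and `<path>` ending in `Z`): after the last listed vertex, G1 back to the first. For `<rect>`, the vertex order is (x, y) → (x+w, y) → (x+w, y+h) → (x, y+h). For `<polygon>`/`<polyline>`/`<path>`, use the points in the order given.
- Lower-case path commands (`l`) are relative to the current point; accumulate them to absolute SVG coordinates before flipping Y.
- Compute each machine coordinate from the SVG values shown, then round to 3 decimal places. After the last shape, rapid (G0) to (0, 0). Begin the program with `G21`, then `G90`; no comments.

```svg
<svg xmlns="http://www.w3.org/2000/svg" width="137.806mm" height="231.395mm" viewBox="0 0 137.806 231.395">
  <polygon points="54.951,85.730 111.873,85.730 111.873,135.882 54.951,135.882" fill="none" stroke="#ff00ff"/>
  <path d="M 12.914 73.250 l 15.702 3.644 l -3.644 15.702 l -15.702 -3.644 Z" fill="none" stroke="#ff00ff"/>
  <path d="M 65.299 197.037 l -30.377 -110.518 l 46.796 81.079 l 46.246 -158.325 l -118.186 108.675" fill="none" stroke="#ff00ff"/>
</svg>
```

Since the viewBox matches the mm dimensions, user units are millimetres directly. The only transform is the Y-flip y_m = 231.395 − y_svg.

Shape 1 is a rectangle drawn with `<polygon>`. Its stroke #ff00ff means engrave at S132, F3131. After flipping Y the toolpath is (54.951,145.665) → (111.873,145.665) → (111.873,95.513) → (54.951,95.513) → (54.951,145.665), returning to the start.

Shape 2 is a regular polygon drawn with `<path>`. Its stroke #ff00ff means engrave at S132, F3131. After flipping Y the toolpath is (12.914,158.145) → (28.616,154.501) → (24.972,138.799) → (9.270,142.443) → (12.914,158.145), returning to the start.

Shape 3 is a open polyline drawn with `<path>`. Its stroke #ff00ff means engrave at S132, F3131. After flipping Y the toolpath is (65.299,34.358) → (34.922,144.876) → (81.718,63.797) → (127.964,222.122) → (9.778,113.447).

G21
G90
G0 X54.951 Y145.665
M4 S132
G01 X111.873 Y145.665 F3131
G01 X111.873 Y95.513 F3131
G01 X54.951 Y95.513 F3131
G01 X54.951 Y145.665 F3131
M5
G0 X12.914 Y158.145
M4 S132
G01 X28.616 Y154.501 F3131
G01 X24.972 Y138.799 F3131
G01 X9.270 Y142.443 F3131
G01 X12.914 Y158.145 F3131
M5
G0 X65.299 Y34.358
M4 S132
G01 X34.922 Y144.876 F3131
G01 X81.718 Y63.797 F3131
G01 X127.964 Y222.122 F3131
G01 X9.778 Y113.447 F3131
M5
G0 X0.000 Y0.000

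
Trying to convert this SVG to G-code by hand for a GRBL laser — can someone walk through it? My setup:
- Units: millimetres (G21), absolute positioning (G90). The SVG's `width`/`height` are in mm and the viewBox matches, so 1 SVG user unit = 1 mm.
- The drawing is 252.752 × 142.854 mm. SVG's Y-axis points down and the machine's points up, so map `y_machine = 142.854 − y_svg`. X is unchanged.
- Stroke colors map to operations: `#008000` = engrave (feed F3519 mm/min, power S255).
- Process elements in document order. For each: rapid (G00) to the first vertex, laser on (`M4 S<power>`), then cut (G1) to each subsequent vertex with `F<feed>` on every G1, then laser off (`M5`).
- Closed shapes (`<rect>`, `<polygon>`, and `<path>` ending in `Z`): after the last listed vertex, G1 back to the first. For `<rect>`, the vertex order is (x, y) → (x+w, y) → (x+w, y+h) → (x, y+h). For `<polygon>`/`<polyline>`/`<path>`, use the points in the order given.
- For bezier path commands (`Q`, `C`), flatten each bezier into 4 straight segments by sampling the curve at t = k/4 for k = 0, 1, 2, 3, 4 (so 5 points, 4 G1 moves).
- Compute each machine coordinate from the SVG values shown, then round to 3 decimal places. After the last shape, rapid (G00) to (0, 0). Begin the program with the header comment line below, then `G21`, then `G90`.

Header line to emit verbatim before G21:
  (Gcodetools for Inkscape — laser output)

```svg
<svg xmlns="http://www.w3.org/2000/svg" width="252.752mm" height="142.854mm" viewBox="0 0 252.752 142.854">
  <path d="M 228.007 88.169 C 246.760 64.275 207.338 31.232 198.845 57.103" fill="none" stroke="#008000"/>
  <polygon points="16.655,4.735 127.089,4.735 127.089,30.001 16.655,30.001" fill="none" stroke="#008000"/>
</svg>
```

Since the viewBox matches the mm dimensions, user units are millimetres directly. The only transform is the Y-flip y_m = 142.854 − y_svg.

Shape 1 is a cubic bezier drawn with `<path>`. Its stroke #008000 means engrave at S255, F3519. After flipping Y the toolpath is (228.007,54.685) → (232.556,73.257) → (223.643,88.880) → (209.622,95.171) → (198.845,85.751).

Shape 2 is a rectangle drawn with `<polygon>`. Its stroke #008000 means engrave at S255, F3519. After flipping Y the toolpath is (16.655,138.119) → (127.089,138.119) → (127.089,112.853) → (16.655,112.853) → (16.655,138.119), returning to the start.

(Gcodetools for Inkscape — laser output)
G21
G90
G00 X228.007 Y54.685
M4 S255
G1 X232.556 Y73.257 F3519
G1 X223.643 Y88.880 F3519
G1 X209.622 Y95.171 F3519
G1 X198.845 Y85.751 F3519
M5
G00 X16.655 Y138.119
M4 S255
G1 X127.089 Y138.119 F3519
G1 X127.089 Y112.853 F3519
G1 X16.655 Y112.853 F3519
G1 X16.655 Y138.119 F3519
M5
G00 X0.000 Y0.000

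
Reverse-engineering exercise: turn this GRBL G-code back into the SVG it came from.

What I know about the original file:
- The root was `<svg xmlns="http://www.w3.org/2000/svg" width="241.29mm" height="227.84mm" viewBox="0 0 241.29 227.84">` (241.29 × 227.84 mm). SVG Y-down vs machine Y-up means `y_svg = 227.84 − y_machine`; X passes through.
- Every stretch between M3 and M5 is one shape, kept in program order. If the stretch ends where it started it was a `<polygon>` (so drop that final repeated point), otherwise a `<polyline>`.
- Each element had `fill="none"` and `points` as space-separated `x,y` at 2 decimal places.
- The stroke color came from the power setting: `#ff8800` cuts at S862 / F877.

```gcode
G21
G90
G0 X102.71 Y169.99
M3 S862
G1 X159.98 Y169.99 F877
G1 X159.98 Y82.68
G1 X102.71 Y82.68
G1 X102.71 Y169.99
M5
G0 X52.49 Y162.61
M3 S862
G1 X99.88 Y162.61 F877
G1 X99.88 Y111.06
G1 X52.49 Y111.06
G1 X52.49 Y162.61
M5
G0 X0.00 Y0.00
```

Each laser-on run becomes one SVG element. Flip Y back into SVG space with y_svg = 227.84 − y_machine. Every run uses S862, so all elements get stroke `#ff8800` (cut).

Run 1: The run returns to its start, so emit a `<polygon>` with points (Y-flipped): 102.71,57.85 159.98,57.85 159.98,145.16 102.71,145.16.

Run 2: The run returns to its start, so emit a `<polygon>` with points (Y-flipped): 52.49,65.23 99.88,65.23 99.88,116.78 52.49,116.78.

<svg xmlns="http://www.w3.org/2000/svg" width="241.29mm" height="227.84mm" viewBox="0 0 241.29 227.84">
  <polygon points="102.71,57.85 159.98,57.85 159.98,145.16 102.71,145.16" fill="none" stroke="#ff8800"/>
  <polygon points="52.49,65.23 99.88,65.23 99.88,116.78 52.49,116.78" fill="none" stroke="#ff8800"/>
</svg>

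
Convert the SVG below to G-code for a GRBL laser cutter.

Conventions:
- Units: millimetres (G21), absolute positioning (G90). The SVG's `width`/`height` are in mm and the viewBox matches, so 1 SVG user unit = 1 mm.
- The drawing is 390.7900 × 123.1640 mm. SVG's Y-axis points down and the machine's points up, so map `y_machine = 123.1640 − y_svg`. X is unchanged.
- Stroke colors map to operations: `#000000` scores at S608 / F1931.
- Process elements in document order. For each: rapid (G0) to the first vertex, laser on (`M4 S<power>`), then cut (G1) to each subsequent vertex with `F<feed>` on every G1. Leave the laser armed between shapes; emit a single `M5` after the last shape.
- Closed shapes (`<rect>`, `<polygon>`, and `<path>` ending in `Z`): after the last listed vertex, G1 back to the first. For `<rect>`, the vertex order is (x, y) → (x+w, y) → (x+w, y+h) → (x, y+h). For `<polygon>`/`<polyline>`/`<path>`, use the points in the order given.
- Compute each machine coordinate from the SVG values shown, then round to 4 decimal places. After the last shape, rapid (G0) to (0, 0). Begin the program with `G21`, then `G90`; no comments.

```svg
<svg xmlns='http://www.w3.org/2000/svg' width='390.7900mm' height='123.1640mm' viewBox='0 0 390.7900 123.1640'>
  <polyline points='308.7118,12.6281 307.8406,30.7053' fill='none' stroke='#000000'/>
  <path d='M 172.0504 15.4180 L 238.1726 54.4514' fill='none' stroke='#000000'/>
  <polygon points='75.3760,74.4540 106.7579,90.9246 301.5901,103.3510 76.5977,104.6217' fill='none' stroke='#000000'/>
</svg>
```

G21
G90
G0 X308.7118 Y110.5359
M4 S608
G1 X307.8406 Y92.4587 F1931
G0 X172.0504 Y107.7460
M4 S608
G1 X238.1726 Y68.7126 F1931
G0 X75.3760 Y48.7100
M4 S608
G1 X106.7579 Y32.2394 F1931
G1 X301.5901 Y19.8130 F1931
G1 X76.5977 Y18.5423 F1931
G1 X75.3760 Y48.7100 F1931
M5
G0 X0.0000 Y0.0000

1 u = 1 mm; y_m = 123.1640 − y.

[1] `<polyline>` line segment, #000000→score S608 F1931: (308.7118,110.5359) → (307.8406,92.4587)

[2] `<path>` line segment, #000000→score S608 F1931: (172.0504,107.7460) → (238.1726,68.7126)

[3] `<polygon>` closed polygon, #000000→score S608 F1931: (75.3760,48.7100) → (106.7579,32.2394) → (301.5901,19.8130) → (76.5977,18.5423) → (75.3760,48.7100) (closed)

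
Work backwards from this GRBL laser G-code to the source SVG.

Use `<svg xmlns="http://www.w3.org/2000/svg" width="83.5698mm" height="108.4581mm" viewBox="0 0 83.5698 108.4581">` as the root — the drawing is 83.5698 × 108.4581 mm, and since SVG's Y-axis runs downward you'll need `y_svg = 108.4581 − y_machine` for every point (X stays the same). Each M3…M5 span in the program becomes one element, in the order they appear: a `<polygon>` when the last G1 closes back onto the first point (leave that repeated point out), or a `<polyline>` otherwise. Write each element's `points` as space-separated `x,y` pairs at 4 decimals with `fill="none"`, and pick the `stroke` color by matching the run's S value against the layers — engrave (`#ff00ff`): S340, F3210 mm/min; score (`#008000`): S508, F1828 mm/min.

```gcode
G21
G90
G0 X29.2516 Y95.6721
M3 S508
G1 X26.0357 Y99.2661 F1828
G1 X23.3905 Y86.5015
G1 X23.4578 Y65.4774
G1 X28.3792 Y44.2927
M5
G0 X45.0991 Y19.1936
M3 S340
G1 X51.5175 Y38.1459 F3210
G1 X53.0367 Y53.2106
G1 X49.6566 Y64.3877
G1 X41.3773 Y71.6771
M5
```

Machine Y-up, SVG Y-down with viewBox height 108.4581, so y_svg = 108.4581 − y_machine; X carries over.

Run 1: the run's S508 means `#008000` (score). The run is open, so emit a `<polyline>` with points (Y-flipped): 29.2516,12.7860 26.0357,9.1920 23.3905,21.9566 23.4578,42.9807 28.3792,64.1654.

Run 2: power S340 maps to stroke `#ff00ff` (engrave). The run is open, so emit a `<polyline>` with points (Y-flipped): 45.0991,89.2645 51.5175,70.3122 53.0367,55.2475 49.6566,44.0704 41.3773,36.7810.

<svg xmlns="http://www.w3.org/2000/svg" width="83.5698mm" height="108.4581mm" viewBox="0 0 83.5698 108.4581">
  <polyline points="29.2516,12.7860 26.0357,9.1920 23.3905,21.9566 23.4578,42.9807 28.3792,64.1654" fill="none" stroke="#008000"/>
  <polyline points="45.0991,89.2645 51.5175,70.3122 53.0367,55.2475 49.6566,44.0704 41.3773,36.7810" fill="none" stroke="#ff00ff"/>
</svg>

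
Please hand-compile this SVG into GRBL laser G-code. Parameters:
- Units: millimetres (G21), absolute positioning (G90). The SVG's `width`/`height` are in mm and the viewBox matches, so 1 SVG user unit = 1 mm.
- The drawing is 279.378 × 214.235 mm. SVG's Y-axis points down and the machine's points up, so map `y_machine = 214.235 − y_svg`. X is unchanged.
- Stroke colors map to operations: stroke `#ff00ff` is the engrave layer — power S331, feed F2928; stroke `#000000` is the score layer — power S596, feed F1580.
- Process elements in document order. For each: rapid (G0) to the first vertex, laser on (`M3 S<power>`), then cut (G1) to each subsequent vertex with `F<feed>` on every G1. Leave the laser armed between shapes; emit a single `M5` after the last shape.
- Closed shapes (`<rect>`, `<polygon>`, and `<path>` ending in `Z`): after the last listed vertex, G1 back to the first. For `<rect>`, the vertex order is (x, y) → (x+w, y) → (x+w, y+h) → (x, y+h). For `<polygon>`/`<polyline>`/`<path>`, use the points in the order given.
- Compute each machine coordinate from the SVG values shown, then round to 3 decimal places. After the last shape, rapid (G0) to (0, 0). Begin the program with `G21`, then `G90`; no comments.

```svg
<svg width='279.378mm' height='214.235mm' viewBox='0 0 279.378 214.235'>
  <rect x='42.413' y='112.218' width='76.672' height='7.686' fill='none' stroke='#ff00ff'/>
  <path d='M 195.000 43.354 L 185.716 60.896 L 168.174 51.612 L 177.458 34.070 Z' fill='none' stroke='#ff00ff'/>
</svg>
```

G21
G90
G0 X42.413 Y102.017
M3 S331
G1 X119.085 Y102.017 F2928
G1 X119.085 Y94.331 F2928
G1 X42.413 Y94.331 F2928
G1 X42.413 Y102.017 F2928
G0 X195.000 Y170.881
M3 S331
G1 X185.716 Y153.339 F2928
G1 X168.174 Y162.623 F2928
G1 X177.458 Y180.165 F2928
G1 X195.000 Y170.881 F2928
M5
G0 X0.000 Y0.000

viewBox `0 0 279.378 214.235` with mm width/height → 1 unit = 1 mm. Flip: y_m = 214.235 − y_svg.

**Shape 1** — `<rect>` rectangle, stroke `#ff00ff` → engrave (S331, F2928). Machine vertices: (42.413,102.017) → (119.085,102.017) → (119.085,94.331) → (42.413,94.331) → (42.413,102.017). Closed: final G1 returns to the first vertex.

**Shape 2** — `<path>` regular polygon, stroke `#ff00ff` → engrave (S331, F2928). Machine vertices: (195.000,170.881) → (185.716,153.339) → (168.174,162.623) → (177.458,180.165) → (195.000,170.881). Closed: final G1 returns to the first vertex.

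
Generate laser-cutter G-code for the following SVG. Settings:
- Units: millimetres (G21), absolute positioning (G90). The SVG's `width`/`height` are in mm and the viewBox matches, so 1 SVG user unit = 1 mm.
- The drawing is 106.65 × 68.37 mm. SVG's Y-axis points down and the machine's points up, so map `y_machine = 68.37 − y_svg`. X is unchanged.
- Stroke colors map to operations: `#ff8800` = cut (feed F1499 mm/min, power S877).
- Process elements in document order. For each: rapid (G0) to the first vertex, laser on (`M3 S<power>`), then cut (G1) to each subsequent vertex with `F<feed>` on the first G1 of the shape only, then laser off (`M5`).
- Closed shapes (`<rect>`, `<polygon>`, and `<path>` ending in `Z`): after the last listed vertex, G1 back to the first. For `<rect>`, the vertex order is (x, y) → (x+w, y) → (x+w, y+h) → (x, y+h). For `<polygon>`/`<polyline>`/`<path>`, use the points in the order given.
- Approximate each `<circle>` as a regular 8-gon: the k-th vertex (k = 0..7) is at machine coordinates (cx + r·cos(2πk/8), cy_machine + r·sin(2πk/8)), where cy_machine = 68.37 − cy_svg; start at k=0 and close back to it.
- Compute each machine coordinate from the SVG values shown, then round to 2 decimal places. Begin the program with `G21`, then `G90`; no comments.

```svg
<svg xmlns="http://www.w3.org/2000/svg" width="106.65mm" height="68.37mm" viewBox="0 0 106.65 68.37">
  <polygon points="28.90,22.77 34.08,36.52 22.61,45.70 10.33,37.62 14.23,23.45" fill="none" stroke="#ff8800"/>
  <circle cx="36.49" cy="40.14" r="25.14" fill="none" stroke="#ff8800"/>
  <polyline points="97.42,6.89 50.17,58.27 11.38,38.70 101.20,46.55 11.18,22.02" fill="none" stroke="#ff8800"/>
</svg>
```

Since the viewBox matches the mm dimensions, user units are millimetres directly. The only transform is the Y-flip y_m = 68.37 − y_svg.

Shape 1 is a regular polygon drawn with `<polygon>`. Its stroke #ff8800 means cut at S877, F1499. After flipping Y the toolpath is (28.90,45.60) → (34.08,31.85) → (22.61,22.67) → (10.33,30.75) → (14.23,44.92) → (28.90,45.60), returning to the start.

Shape 2 is a circle drawn with `<circle>`. Its stroke #ff8800 means cut at S877, F1499. After flipping Y the toolpath is (61.63,28.23) → (54.27,46.01) → (36.49,53.37) → (18.71,46.01) → (11.35,28.23) → (18.71,10.45) → (36.49,3.09) → (54.27,10.45) → (61.63,28.23), returning to the start.

Shape 3 is a open polyline drawn with `<polyline>`. Its stroke #ff8800 means cut at S877, F1499. After flipping Y the toolpath is (97.42,61.48) → (50.17,10.10) → (11.38,29.67) → (101.20,21.82) → (11.18,46.35).

G21
G90
G0 X28.90 Y45.60
M3 S877
G1 X34.08 Y31.85 F1499
G1 X22.61 Y22.67
G1 X10.33 Y30.75
G1 X14.23 Y44.92
G1 X28.90 Y45.60
M5
G0 X61.63 Y28.23
M3 S877
G1 X54.27 Y46.01 F1499
G1 X36.49 Y53.37
G1 X18.71 Y46.01
G1 X11.35 Y28.23
G1 X18.71 Y10.45
G1 X36.49 Y3.09
G1 X54.27 Y10.45
G1 X61.63 Y28.23
M5
G0 X97.42 Y61.48
M3 S877
G1 X50.17 Y10.10 F1499
G1 X11.38 Y29.67
G1 X101.20 Y21.82
G1 X11.18 Y46.35
M5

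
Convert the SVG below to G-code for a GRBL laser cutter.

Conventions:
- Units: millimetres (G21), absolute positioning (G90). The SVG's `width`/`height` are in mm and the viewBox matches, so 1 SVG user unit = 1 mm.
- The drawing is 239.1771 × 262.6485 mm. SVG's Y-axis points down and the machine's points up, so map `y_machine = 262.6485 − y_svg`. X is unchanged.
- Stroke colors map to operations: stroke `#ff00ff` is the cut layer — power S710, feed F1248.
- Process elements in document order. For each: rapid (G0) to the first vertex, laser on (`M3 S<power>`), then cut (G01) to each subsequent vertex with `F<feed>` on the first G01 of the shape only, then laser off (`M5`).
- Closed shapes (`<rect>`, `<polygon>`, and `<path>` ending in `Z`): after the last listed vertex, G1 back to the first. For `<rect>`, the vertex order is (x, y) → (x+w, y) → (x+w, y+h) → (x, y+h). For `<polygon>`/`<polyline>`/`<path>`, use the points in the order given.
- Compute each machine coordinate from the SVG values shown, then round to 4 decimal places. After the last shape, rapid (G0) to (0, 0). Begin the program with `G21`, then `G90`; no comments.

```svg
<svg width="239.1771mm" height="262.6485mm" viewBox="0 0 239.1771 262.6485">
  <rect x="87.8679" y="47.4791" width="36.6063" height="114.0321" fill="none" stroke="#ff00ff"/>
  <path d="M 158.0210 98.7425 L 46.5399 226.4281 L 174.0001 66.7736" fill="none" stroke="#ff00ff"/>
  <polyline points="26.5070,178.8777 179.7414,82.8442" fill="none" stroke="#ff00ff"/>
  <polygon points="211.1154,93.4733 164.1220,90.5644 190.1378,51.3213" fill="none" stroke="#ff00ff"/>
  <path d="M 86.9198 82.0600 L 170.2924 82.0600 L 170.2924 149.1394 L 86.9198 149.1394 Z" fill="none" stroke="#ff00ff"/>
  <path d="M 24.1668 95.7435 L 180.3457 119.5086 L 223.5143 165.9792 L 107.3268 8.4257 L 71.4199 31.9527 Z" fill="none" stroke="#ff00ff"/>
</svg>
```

G21
G90
G0 X87.8679 Y215.1694
M3 S710
G01 X124.4742 Y215.1694 F1248
G01 X124.4742 Y101.1373
G01 X87.8679 Y101.1373
G01 X87.8679 Y215.1694
M5
G0 X158.0210 Y163.9060
M3 S710
G01 X46.5399 Y36.2204 F1248
G01 X174.0001 Y195.8749
M5
G0 X26.5070 Y83.7708
M3 S710
G01 X179.7414 Y179.8043 F1248
M5
G0 X211.1154 Y169.1752
M3 S710
G01 X164.1220 Y172.0841 F1248
G01 X190.1378 Y211.3272
G01 X211.1154 Y169.1752
M5
G0 X86.9198 Y180.5885
M3 S710
G01 X170.2924 Y180.5885 F1248
G01 X170.2924 Y113.5091
G01 X86.9198 Y113.5091
G01 X86.9198 Y180.5885
M5
G0 X24.1668 Y166.9050
M3 S710
G01 X180.3457 Y143.1399 F1248
G01 X223.5143 Y96.6693
G01 X107.3268 Y254.2228
G01 X71.4199 Y230.6958
G01 X24.1668 Y166.9050
M5
G0 X0.0000 Y0.0000

1 u = 1 mm; y_m = 262.6485 − y.

[1] `<rect>` rectangle, #ff00ff→cut S710 F1248: (87.8679,215.1694) → (124.4742,215.1694) → (124.4742,101.1373) → (87.8679,101.1373) → (87.8679,215.1694) (closed)

[2] `<path>` open polyline, #ff00ff→cut S710 F1248: (158.0210,163.9060) → (46.5399,36.2204) → (174.0001,195.8749)

[3] `<polyline>` line segment, #ff00ff→cut S710 F1248: (26.5070,83.7708) → (179.7414,179.8043)

[4] `<polygon>` regular polygon, #ff00ff→cut S710 F1248: (211.1154,169.1752) → (164.1220,172.0841) → (190.1378,211.3272) → (211.1154,169.1752) (closed)

[5] `<path>` rectangle, #ff00ff→cut S710 F1248: (86.9198,180.5885) → (170.2924,180.5885) → (170.2924,113.5091) → (86.9198,113.5091) → (86.9198,180.5885) (closed)

[6] `<path>` closed polygon, #ff00ff→cut S710 F1248: (24.1668,166.9050) → (180.3457,143.1399) → (223.5143,96.6693) → (107.3268,254.2228) → (71.4199,230.6958) → (24.1668,166.9050) (closed)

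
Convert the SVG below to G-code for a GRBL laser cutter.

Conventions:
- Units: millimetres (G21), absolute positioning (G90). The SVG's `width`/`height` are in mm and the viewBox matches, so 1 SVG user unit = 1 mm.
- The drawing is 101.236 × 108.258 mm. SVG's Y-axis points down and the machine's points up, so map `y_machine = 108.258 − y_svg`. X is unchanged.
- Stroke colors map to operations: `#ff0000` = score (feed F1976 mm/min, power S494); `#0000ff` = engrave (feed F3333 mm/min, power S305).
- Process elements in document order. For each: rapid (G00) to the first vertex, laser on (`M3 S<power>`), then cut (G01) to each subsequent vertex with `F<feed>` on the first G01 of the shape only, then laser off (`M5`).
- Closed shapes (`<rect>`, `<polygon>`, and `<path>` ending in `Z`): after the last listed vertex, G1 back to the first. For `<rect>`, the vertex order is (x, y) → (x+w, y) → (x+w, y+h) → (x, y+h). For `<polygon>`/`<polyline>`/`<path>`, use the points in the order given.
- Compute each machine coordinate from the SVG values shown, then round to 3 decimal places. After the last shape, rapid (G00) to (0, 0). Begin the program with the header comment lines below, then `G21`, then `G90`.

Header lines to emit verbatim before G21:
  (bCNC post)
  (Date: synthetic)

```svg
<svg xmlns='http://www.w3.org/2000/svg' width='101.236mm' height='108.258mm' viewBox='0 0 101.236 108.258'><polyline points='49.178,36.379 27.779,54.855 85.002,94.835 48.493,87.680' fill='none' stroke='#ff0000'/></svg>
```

1 u = 1 mm; y_m = 108.258 − y.

[1] `<polyline>` open polyline, #ff0000→score S494 F1976: (49.178,71.879) → (27.779,53.403) → (85.002,13.423) → (48.493,20.578)

(bCNC post)
(Date: synthetic)
G21
G90
G00 X49.178 Y71.879
M3 S494
G01 X27.779 Y53.403 F1976
G01 X85.002 Y13.423
G01 X48.493 Y20.578
M5
G00 X0.000 Y0.000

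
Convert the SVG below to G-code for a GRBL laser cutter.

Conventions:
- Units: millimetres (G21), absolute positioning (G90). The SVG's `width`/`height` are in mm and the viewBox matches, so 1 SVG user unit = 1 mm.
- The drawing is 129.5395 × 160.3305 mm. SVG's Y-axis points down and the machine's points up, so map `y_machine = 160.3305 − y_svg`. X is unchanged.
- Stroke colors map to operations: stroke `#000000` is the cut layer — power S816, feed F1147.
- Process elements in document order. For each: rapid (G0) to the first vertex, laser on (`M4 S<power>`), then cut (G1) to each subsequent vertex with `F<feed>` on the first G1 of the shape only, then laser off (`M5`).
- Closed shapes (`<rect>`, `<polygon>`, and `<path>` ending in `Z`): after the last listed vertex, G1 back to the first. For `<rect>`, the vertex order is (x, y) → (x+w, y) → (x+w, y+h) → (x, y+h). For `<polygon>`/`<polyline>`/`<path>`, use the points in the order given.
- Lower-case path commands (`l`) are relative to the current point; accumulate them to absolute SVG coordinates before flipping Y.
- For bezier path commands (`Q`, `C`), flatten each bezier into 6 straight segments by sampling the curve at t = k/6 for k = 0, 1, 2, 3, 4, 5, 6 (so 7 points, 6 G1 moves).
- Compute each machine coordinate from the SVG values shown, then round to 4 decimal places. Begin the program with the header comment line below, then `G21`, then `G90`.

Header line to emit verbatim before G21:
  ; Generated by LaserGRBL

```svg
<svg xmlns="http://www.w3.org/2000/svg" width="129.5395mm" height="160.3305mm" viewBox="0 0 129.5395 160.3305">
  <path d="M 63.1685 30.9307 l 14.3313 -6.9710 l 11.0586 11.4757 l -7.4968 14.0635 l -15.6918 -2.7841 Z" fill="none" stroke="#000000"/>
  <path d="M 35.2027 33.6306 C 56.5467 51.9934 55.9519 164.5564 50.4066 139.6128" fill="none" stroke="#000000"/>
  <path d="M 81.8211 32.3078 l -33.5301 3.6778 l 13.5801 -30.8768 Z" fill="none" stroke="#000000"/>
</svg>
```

1 u = 1 mm; y_m = 160.3305 − y.

[1] `<path>` regular polygon, #000000→cut S816 F1147: (63.1685,129.3998) → (77.4998,136.3708) → (88.5584,124.8951) → (81.0616,110.8316) → (65.3698,113.6157) → (63.1685,129.3998) (closed)

[2] `<path>` cubic bezier, #000000→cut S816 F1147: (35.2027,126.6999) → (44.1251,110.7412) → (49.8630,85.5188) → (52.8881,57.4689) → (53.6725,33.0279) → (52.6881,18.6321) → (50.4066,20.7177)

[3] `<path>` regular polygon, #000000→cut S816 F1147: (81.8211,128.0227) → (48.2910,124.3449) → (61.8711,155.2217) → (81.8211,128.0227) (closed)

; Generated by LaserGRBL
G21
G90
G0 X63.1685 Y129.3998
M4 S816
G1 X77.4998 Y136.3708 F1147
G1 X88.5584 Y124.8951
G1 X81.0616 Y110.8316
G1 X65.3698 Y113.6157
G1 X63.1685 Y129.3998
M5
G0 X35.2027 Y126.6999
M4 S816
G1 X44.1251 Y110.7412 F1147
G1 X49.8630 Y85.5188
G1 X52.8881 Y57.4689
G1 X53.6725 Y33.0279
G1 X52.6881 Y18.6321
G1 X50.4066 Y20.7177
M5
G0 X81.8211 Y128.0227
M4 S816
G1 X48.2910 Y124.3449 F1147
G1 X61.8711 Y155.2217
G1 X81.8211 Y128.0227
M5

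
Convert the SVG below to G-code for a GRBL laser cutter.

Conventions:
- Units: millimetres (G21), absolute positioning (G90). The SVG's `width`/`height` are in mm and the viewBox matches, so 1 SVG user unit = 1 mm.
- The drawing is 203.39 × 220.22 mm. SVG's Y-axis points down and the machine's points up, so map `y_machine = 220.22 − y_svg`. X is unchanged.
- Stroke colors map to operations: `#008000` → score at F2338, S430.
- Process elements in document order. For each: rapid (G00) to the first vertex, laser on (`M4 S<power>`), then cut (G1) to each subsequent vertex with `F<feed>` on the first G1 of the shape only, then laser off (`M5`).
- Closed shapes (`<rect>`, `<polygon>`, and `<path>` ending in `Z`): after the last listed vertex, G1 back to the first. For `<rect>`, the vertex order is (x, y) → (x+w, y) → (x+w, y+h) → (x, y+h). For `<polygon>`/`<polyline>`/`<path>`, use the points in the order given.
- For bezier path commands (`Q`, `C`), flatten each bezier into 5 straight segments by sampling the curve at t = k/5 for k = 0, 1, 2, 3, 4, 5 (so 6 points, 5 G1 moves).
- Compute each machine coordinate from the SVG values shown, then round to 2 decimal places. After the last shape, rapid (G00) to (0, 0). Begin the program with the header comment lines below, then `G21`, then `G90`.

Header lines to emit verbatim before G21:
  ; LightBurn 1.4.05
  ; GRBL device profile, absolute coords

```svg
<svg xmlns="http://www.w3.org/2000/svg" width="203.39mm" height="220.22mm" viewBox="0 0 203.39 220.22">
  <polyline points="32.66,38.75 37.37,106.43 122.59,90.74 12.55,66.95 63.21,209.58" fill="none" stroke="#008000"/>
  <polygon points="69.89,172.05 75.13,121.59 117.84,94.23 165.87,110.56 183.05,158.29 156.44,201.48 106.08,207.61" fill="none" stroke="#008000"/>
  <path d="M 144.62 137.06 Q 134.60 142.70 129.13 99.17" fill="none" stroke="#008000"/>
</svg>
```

; LightBurn 1.4.05
; GRBL device profile, absolute coords
G21
G90
G00 X32.66 Y181.47
M4 S430
G1 X37.37 Y113.79 F2338
G1 X122.59 Y129.48
G1 X12.55 Y153.27
G1 X63.21 Y10.64
M5
G00 X69.89 Y48.17
M4 S430
G1 X75.13 Y98.63 F2338
G1 X117.84 Y125.99
G1 X165.87 Y109.66
G1 X183.05 Y61.93
G1 X156.44 Y18.74
G1 X106.08 Y12.61
G1 X69.89 Y48.17
M5
G00 X144.62 Y83.16
M4 S430
G1 X140.79 Y82.87 F2338
G1 X137.33 Y86.52
G1 X134.23 Y94.09
G1 X131.50 Y105.60
G1 X129.13 Y121.05
M5
G00 X0.00 Y0.00

Since the viewBox matches the mm dimensions, user units are millimetres directly. The only transform is the Y-flip y_m = 220.22 − y_svg.

Shape 1 is a open polyline drawn with `<polyline>`. Its stroke #008000 means score at S430, F2338. After flipping Y the toolpath is (32.66,181.47) → (37.37,113.79) → (122.59,129.48) → (12.55,153.27) → (63.21,10.64).

Shape 2 is a regular polygon drawn with `<polygon>`. Its stroke #008000 means score at S430, F2338. After flipping Y the toolpath is (69.89,48.17) → (75.13,98.63) → (117.84,125.99) → (165.87,109.66) → (183.05,61.93) → (156.44,18.74) → (106.08,12.61) → (69.89,48.17), returning to the start.

Shape 3 is a quadratic bezier drawn with `<path>`. Its stroke #008000 means score at S430, F2338. After flipping Y the toolpath is (144.62,83.16) → (140.79,82.87) → (137.33,86.52) → (134.23,94.09) → (131.50,105.60) → (129.13,121.05).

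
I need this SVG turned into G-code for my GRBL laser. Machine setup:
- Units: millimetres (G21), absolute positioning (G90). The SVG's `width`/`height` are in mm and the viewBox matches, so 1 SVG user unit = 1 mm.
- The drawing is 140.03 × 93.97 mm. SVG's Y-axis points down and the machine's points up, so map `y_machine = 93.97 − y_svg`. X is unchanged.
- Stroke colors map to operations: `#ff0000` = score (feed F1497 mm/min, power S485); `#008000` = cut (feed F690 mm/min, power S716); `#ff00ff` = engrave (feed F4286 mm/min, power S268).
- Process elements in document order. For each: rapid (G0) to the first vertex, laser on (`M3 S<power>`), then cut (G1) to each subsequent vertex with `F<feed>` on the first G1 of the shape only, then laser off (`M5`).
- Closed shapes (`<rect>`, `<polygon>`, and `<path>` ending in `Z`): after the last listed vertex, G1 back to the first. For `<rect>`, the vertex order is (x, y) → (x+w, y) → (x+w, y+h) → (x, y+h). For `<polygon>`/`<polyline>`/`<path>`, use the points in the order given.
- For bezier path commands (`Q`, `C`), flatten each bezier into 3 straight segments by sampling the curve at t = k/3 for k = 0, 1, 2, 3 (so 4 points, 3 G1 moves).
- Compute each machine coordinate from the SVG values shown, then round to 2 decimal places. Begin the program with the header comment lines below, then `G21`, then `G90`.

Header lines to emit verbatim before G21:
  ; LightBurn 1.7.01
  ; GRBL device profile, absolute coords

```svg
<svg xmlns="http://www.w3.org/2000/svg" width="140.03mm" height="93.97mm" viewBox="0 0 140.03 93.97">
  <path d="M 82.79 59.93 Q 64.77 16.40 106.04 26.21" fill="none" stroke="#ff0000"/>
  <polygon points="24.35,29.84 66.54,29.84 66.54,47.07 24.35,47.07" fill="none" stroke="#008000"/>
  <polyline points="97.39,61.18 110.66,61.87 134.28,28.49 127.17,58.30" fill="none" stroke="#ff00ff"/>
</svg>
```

viewBox `0 0 140.03 93.97` with mm width/height → 1 unit = 1 mm. Flip: y_m = 93.97 − y_svg.

**Shape 1** — `<path>` quadratic bezier, stroke `#ff0000` → score (S485, F1497). Control points (SVG): P0=(82.79,59.93), P1=(64.77,16.40), P2=(106.04,26.21); sampled at t=k/3. Machine vertices: (82.79,34.04) → (77.36,57.13) → (85.11,68.37) → (106.04,67.76). Open path.

**Shape 2** — `<polygon>` rectangle, stroke `#008000` → cut (S716, F690). Machine vertices: (24.35,64.13) → (66.54,64.13) → (66.54,46.90) → (24.35,46.90) → (24.35,64.13). Closed: final G1 returns to the first vertex.

**Shape 3** — `<polyline>` open polyline, stroke `#ff00ff` → engrave (S268, F4286). Machine vertices: (97.39,32.79) → (110.66,32.10) → (134.28,65.48) → (127.17,35.67). Open path.

; LightBurn 1.7.01
; GRBL device profile, absolute coords
G21
G90
G0 X82.79 Y34.04
M3 S485
G1 X77.36 Y57.13 F1497
G1 X85.11 Y68.37
G1 X106.04 Y67.76
M5
G0 X24.35 Y64.13
M3 S716
G1 X66.54 Y64.13 F690
G1 X66.54 Y46.90
G1 X24.35 Y46.90
G1 X24.35 Y64.13
M5
G0 X97.39 Y32.79
M3 S268
G1 X110.66 Y32.10 F4286
G1 X134.28 Y65.48
G1 X127.17 Y35.67
M5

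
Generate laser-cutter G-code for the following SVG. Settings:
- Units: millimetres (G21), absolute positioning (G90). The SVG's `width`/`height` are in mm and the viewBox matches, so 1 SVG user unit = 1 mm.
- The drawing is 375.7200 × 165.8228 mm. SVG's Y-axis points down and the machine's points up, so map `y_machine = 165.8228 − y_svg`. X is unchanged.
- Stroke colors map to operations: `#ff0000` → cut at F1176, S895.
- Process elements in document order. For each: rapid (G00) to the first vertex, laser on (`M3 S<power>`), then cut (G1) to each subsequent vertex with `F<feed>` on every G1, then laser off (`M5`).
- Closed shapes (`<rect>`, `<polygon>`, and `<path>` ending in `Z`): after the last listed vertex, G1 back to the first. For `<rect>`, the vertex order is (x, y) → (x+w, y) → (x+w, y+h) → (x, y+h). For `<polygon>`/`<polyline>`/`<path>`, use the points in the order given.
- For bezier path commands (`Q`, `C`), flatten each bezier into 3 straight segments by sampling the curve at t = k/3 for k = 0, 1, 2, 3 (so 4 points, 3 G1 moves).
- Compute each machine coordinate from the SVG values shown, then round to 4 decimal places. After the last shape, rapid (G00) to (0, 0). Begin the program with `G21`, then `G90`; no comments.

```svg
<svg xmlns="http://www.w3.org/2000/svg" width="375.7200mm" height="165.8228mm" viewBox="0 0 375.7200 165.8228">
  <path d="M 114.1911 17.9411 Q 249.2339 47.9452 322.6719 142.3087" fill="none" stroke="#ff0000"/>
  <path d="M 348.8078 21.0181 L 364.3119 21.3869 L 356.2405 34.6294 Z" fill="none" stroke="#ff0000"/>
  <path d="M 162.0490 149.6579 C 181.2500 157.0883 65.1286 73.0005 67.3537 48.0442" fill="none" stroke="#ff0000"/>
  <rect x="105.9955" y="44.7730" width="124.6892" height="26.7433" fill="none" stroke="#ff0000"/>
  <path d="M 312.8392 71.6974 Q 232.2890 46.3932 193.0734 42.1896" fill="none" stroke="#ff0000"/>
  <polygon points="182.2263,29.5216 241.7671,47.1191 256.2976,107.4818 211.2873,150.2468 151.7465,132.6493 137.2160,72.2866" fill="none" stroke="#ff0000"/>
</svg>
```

G21
G90
G00 X114.1911 Y147.8817
M3 S895
G1 X197.3747 Y120.7279 F1176
G1 X266.8683 Y79.2721 F1176
G1 X322.6719 Y23.5141 F1176
M5
G00 X348.8078 Y144.8047
M3 S895
G1 X364.3119 Y144.4359 F1176
G1 X356.2405 Y131.1934 F1176
G1 X348.8078 Y144.8047 F1176
M5
G00 X162.0490 Y16.1649
M3 S895
G1 X145.5377 Y33.6609 F1176
G1 X95.1823 Y78.6914 F1176
G1 X67.3537 Y117.7786 F1176
M5
G00 X105.9955 Y121.0498
M3 S895
G1 X230.6847 Y121.0498 F1176
G1 X230.6847 Y94.3065 F1176
G1 X105.9955 Y94.3065 F1176
G1 X105.9955 Y121.0498 F1176
M5
G00 X312.8392 Y94.1254
M3 S895
G1 X263.7318 Y108.6504 F1176
G1 X223.8099 Y118.4863 F1176
G1 X193.0734 Y123.6332 F1176
M5
G00 X182.2263 Y136.3012
M3 S895
G1 X241.7671 Y118.7037 F1176
G1 X256.2976 Y58.3410 F1176
G1 X211.2873 Y15.5760 F1176
G1 X151.7465 Y33.1735 F1176
G1 X137.2160 Y93.5362 F1176
G1 X182.2263 Y136.3012 F1176
M5
G00 X0.0000 Y0.0000

1 u = 1 mm; y_m = 165.8228 − y.

[1] `<path>` quadratic bezier, #ff0000→cut S895 F1176: (114.1911,147.8817) → (197.3747,120.7279) → (266.8683,79.2721) → (322.6719,23.5141)

[2] `<path>` regular polygon, #ff0000→cut S895 F1176: (348.8078,144.8047) → (364.3119,144.4359) → (356.2405,131.1934) → (348.8078,144.8047) (closed)

[3] `<path>` cubic bezier, #ff0000→cut S895 F1176: (162.0490,16.1649) → (145.5377,33.6609) → (95.1823,78.6914) → (67.3537,117.7786)

[4] `<rect>` rectangle, #ff0000→cut S895 F1176: (105.9955,121.0498) → (230.6847,121.0498) → (230.6847,94.3065) → (105.9955,94.3065) → (105.9955,121.0498) (closed)

[5] `<path>` quadratic bezier, #ff0000→cut S895 F1176: (312.8392,94.1254) → (263.7318,108.6504) → (223.8099,118.4863) → (193.0734,123.6332)

[6] `<polygon>` regular polygon, #ff0000→cut S895 F1176: (182.2263,136.3012) → (241.7671,118.7037) → (256.2976,58.3410) → (211.2873,15.5760) → (151.7465,33.1735) → (137.2160,93.5362) → (182.2263,136.3012) (closed)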